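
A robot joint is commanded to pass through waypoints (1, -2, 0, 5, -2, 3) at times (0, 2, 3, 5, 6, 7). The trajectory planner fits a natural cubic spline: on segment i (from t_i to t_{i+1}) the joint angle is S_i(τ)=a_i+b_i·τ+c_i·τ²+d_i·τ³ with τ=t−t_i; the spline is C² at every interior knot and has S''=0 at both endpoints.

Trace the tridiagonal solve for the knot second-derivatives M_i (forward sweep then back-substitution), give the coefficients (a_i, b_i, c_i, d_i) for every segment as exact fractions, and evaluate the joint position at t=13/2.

  seg 0: a=1 b=-3389/1418 c=0 d=631/2836
  seg 1: a=-2 b=397/1418 c=1893/1418 d=273/709
  seg 2: a=0 b=5821/1418 c=3531/1418 d=-4669/2836
  seg 3: a=5 b=-8069/1418 c=-5238/709 d=8619/1418
  seg 4: a=-2 b=-1582/709 c=15381/1418 d=-5127/1418
S(13/2) = -9709/11344

Δ: Δ0=-3/2, Δ1=2, Δ2=5/2, Δ3=-7, Δ4=5
row 1: diag=6, rhs=21; c'=1/6, d'=7/2
row 2: denom=6−1·1/6=35/6; d'=(3−1·7/2)/(35/6)=-3/35
row 3: denom=6−2·12/35=186/35; d'=(-57−2·-3/35)/(186/35)=-663/62
row 4: denom=4−1·35/186=709/186; d'=(72−1·-663/62)/(709/186)=15381/709
back: M4=15381/709
back: M3=-663/62−35/186·15381/709=-10476/709
back: M2=-3/35−12/35·-10476/709=3531/709
back: M1=7/2−1/6·3531/709=1893/709
M: M0=0, M1=1893/709, M2=3531/709, M3=-10476/709, M4=15381/709, M5=0
seg 0: a=1, c=M0/2=0, d=(M1−M0)/(6·2)=631/2836, b=Δ0−h0·(2M0+M1)/6=-3389/1418
seg 1: a=-2, c=M1/2=1893/1418, d=(M2−M1)/(6·1)=273/709, b=Δ1−h1·(2M1+M2)/6=397/1418
seg 2: a=0, c=M2/2=3531/1418, d=(M3−M2)/(6·2)=-4669/2836, b=Δ2−h2·(2M2+M3)/6=5821/1418
seg 3: a=5, c=M3/2=-5238/709, d=(M4−M3)/(6·1)=8619/1418, b=Δ3−h3·(2M3+M4)/6=-8069/1418
seg 4: a=-2, c=M4/2=15381/1418, d=(M5−M4)/(6·1)=-5127/1418, b=Δ4−h4·(2M4+M5)/6=-1582/709
t_q=13/2 → seg 4, τ=1/2; S=-2+-1582/709·τ+15381/1418·τ²+-5127/1418·τ³=-9709/11344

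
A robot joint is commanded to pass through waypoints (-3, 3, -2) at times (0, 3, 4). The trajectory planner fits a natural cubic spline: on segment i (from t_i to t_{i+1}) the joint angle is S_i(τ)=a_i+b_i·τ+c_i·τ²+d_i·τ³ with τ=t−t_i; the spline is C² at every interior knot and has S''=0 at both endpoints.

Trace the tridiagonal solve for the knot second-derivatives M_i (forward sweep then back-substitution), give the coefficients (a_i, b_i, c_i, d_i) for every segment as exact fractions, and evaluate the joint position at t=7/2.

Δ: Δ0=2, Δ1=-5
row 1: diag=8, rhs=-42; c'=1/8, d'=-21/4
back: M1=-21/4
M: M0=0, M1=-21/4, M2=0
seg 0: a=-3, c=M0/2=0, d=(M1−M0)/(6·3)=-7/24, b=Δ0−h0·(2M0+M1)/6=37/8
seg 1: a=3, c=M1/2=-21/8, d=(M2−M1)/(6·1)=7/8, b=Δ1−h1·(2M1+M2)/6=-13/4
t_q=7/2 → seg 1, τ=1/2; S=3+-13/4·τ+-21/8·τ²+7/8·τ³=53/64

  seg 0: a=-3 b=37/8 c=0 d=-7/24
  seg 1: a=3 b=-13/4 c=-21/8 d=7/8
S(7/2) = 53/64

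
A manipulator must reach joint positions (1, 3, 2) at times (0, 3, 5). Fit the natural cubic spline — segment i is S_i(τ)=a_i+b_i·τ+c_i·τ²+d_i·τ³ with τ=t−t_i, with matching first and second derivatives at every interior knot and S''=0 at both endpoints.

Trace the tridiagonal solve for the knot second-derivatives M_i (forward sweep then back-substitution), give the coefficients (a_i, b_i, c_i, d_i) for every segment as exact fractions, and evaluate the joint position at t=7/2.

Δ: Δ0=2/3, Δ1=-1/2
row 1: diag=10, rhs=-7; c'=1/5, d'=-7/10
back: M1=-7/10
M: M0=0, M1=-7/10, M2=0
seg 0: a=1, c=M0/2=0, d=(M1−M0)/(6·3)=-7/180, b=Δ0−h0·(2M0+M1)/6=61/60
seg 1: a=3, c=M1/2=-7/20, d=(M2−M1)/(6·2)=7/120, b=Δ1−h1·(2M1+M2)/6=-1/30
t_q=7/2 → seg 1, τ=1/2; S=3+-1/30·τ+-7/20·τ²+7/120·τ³=929/320

  seg 0: a=1 b=61/60 c=0 d=-7/180
  seg 1: a=3 b=-1/30 c=-7/20 d=7/120
S(7/2) = 929/320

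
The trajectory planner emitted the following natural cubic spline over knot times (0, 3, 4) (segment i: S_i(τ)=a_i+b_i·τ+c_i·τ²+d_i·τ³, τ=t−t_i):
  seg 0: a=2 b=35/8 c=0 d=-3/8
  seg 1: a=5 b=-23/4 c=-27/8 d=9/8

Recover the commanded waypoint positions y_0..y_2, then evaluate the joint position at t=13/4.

y_0=2 y_1=5 y_2=-3
S(13/4) = 1725/512

y_0 = S_0(0) = a_0 = 2
y_1 = S_1(0) = a_1 = 5
y_2 = S_1(1) = -3
t_q=13/4 is in segment 1 (τ=1/4); S_1(τ)=1725/512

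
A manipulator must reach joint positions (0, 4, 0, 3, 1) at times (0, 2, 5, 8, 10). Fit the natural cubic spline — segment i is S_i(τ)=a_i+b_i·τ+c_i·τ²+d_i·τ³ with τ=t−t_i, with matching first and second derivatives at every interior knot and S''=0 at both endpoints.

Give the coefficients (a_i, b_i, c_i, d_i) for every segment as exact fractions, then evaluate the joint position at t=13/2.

Δ: Δ0=2, Δ1=-4/3, Δ2=1, Δ3=-1
row 1: diag=10, rhs=-20; c'=3/10, d'=-2
row 2: denom=12−3·3/10=111/10; d'=(14−3·-2)/(111/10)=200/111
row 3: denom=10−3·10/37=340/37; d'=(-12−3·200/111)/(340/37)=-161/85
back: M3=-161/85
back: M2=200/111−10/37·-161/85=118/51
back: M1=-2−3/10·118/51=-229/85
M: M0=0, M1=-229/85, M2=118/51, M3=-161/85, M4=0
seg 0: a=0, c=M0/2=0, d=(M1−M0)/(6·2)=-229/1020, b=Δ0−h0·(2M0+M1)/6=739/255
seg 1: a=4, c=M1/2=-229/170, d=(M2−M1)/(6·3)=1277/4590, b=Δ1−h1·(2M1+M2)/6=52/255
seg 2: a=0, c=M2/2=59/51, d=(M3−M2)/(6·3)=-1073/4590, b=Δ2−h2·(2M2+M3)/6=-11/30
seg 3: a=3, c=M3/2=-161/170, d=(M4−M3)/(6·2)=161/1020, b=Δ3−h3·(2M3+M4)/6=67/255
t_q=13/2 → seg 2, τ=3/2; S=0+-11/30·τ+59/51·τ²+-1073/4590·τ³=1719/1360

  seg 0: a=0 b=739/255 c=0 d=-229/1020
  seg 1: a=4 b=52/255 c=-229/170 d=1277/4590
  seg 2: a=0 b=-11/30 c=59/51 d=-1073/4590
  seg 3: a=3 b=67/255 c=-161/170 d=161/1020
S(13/2) = 1719/1360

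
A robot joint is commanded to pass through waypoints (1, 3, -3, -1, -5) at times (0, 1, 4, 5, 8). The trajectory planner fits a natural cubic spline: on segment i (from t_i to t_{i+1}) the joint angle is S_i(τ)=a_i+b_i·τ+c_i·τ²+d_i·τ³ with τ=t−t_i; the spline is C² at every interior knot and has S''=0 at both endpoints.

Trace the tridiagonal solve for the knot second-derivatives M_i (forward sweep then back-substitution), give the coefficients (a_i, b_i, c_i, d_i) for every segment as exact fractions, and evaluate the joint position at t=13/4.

Δ: Δ0=2, Δ1=-2, Δ2=2, Δ3=-4/3
row 1: diag=8, rhs=-24; c'=3/8, d'=-3
row 2: denom=8−3·3/8=55/8; d'=(24−3·-3)/(55/8)=24/5
row 3: denom=8−1·8/55=432/55; d'=(-20−1·24/5)/(432/55)=-341/108
back: M3=-341/108
back: M2=24/5−8/55·-341/108=142/27
back: M1=-3−3/8·142/27=-179/36
M: M0=0, M1=-179/36, M2=142/27, M3=-341/108, M4=0
seg 0: a=1, c=M0/2=0, d=(M1−M0)/(6·1)=-179/216, b=Δ0−h0·(2M0+M1)/6=611/216
seg 1: a=3, c=M1/2=-179/72, d=(M2−M1)/(6·3)=1105/1944, b=Δ1−h1·(2M1+M2)/6=37/108
seg 2: a=-3, c=M2/2=71/27, d=(M3−M2)/(6·1)=-101/72, b=Δ2−h2·(2M2+M3)/6=167/216
seg 3: a=-1, c=M3/2=-341/216, d=(M4−M3)/(6·3)=341/1944, b=Δ3−h3·(2M3+M4)/6=197/108
t_q=13/4 → seg 1, τ=9/4; S=3+37/108·τ+-179/72·τ²+1105/1944·τ³=-3595/1536

  seg 0: a=1 b=611/216 c=0 d=-179/216
  seg 1: a=3 b=37/108 c=-179/72 d=1105/1944
  seg 2: a=-3 b=167/216 c=71/27 d=-101/72
  seg 3: a=-1 b=197/108 c=-341/216 d=341/1944
S(13/4) = -3595/1536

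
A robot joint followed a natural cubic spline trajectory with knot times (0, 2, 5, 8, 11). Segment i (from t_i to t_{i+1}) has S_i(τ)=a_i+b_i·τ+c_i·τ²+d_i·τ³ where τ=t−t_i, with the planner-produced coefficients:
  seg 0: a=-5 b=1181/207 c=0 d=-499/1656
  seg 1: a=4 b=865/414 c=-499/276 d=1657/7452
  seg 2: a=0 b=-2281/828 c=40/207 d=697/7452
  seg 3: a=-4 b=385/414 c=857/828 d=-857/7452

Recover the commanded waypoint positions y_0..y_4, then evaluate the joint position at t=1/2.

y_0=-5 y_1=4 y_2=0 y_3=-4 y_4=5
S(1/2) = -9649/4416

y_0 = S_0(0) = a_0 = -5
y_1 = S_1(0) = a_1 = 4
y_2 = S_2(0) = a_2 = 0
y_3 = S_3(0) = a_3 = -4
y_4 = S_3(3) = 5
t_q=1/2 is in segment 0 (τ=1/2); S_0(τ)=-9649/4416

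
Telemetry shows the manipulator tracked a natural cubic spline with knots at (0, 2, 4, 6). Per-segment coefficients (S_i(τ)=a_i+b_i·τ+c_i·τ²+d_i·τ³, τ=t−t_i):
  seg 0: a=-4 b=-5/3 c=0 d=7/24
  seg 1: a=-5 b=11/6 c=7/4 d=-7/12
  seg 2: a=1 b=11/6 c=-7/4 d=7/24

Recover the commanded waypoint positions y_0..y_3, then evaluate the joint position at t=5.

y_0 = S_0(0) = a_0 = -4
y_1 = S_1(0) = a_1 = -5
y_2 = S_2(0) = a_2 = 1
y_3 = S_2(2) = 0
t_q=5 is in segment 2 (τ=1); S_2(τ)=11/8

y_0=-4 y_1=-5 y_2=1 y_3=0
S(5) = 11/8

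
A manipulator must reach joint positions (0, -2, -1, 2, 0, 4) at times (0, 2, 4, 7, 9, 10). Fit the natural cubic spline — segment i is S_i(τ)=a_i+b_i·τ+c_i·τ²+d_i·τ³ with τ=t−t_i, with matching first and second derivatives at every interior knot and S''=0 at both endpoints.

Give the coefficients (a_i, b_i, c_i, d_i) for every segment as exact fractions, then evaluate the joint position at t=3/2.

Δ: Δ0=-1, Δ1=1/2, Δ2=1, Δ3=-1, Δ4=4
row 1: diag=8, rhs=9; c'=1/4, d'=9/8
row 2: denom=10−2·1/4=19/2; d'=(3−2·9/8)/(19/2)=3/38
row 3: denom=10−3·6/19=172/19; d'=(-12−3·3/38)/(172/19)=-465/344
row 4: denom=6−2·19/86=239/43; d'=(30−2·-465/344)/(239/43)=5625/956
back: M4=5625/956
back: M3=-465/344−19/86·5625/956=-2535/956
back: M2=3/38−6/19·-2535/956=219/239
back: M1=9/8−1/4·219/239=1713/1912
M: M0=0, M1=1713/1912, M2=219/239, M3=-2535/956, M4=5625/956, M5=0
seg 0: a=0, c=M0/2=0, d=(M1−M0)/(6·2)=571/7648, b=Δ0−h0·(2M0+M1)/6=-2483/1912
seg 1: a=-2, c=M1/2=1713/3824, d=(M2−M1)/(6·2)=13/7648, b=Δ1−h1·(2M1+M2)/6=-385/956
seg 2: a=-1, c=M2/2=219/478, d=(M3−M2)/(6·3)=-379/1912, b=Δ2−h2·(2M2+M3)/6=2695/1912
seg 3: a=2, c=M3/2=-2535/1912, d=(M4−M3)/(6·2)=170/239, b=Δ3−h3·(2M3+M4)/6=-1141/956
seg 4: a=0, c=M4/2=5625/1912, d=(M5−M4)/(6·1)=-1875/1912, b=Δ4−h4·(2M4+M5)/6=1949/956
t_q=3/2 → seg 0, τ=3/2; S=0+-2483/1912·τ+0·τ²+571/7648·τ³=-103767/61184

  seg 0: a=0 b=-2483/1912 c=0 d=571/7648
  seg 1: a=-2 b=-385/956 c=1713/3824 d=13/7648
  seg 2: a=-1 b=2695/1912 c=219/478 d=-379/1912
  seg 3: a=2 b=-1141/956 c=-2535/1912 d=170/239
  seg 4: a=0 b=1949/956 c=5625/1912 d=-1875/1912
S(3/2) = -103767/61184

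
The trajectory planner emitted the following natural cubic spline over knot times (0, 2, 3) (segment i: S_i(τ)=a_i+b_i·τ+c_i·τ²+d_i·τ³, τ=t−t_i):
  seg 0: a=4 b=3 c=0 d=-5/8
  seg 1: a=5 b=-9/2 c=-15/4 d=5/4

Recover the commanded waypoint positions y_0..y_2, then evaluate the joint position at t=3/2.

y_0 = S_0(0) = a_0 = 4
y_1 = S_1(0) = a_1 = 5
y_2 = S_1(1) = -2
t_q=3/2 is in segment 0 (τ=3/2); S_0(τ)=409/64

y_0=4 y_1=5 y_2=-2
S(3/2) = 409/64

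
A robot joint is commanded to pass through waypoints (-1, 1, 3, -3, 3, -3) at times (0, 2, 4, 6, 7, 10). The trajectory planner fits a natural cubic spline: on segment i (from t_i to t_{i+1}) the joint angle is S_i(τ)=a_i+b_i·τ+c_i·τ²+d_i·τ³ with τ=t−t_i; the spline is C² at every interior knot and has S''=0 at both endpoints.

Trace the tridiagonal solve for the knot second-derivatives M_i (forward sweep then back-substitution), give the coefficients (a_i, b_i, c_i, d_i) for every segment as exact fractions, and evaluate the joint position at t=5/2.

Δ: Δ0=1, Δ1=1, Δ2=-3, Δ3=6, Δ4=-2
row 1: diag=8, rhs=0; c'=1/4, d'=0
row 2: denom=8−2·1/4=15/2; d'=(-24−2·0)/(15/2)=-16/5
row 3: denom=6−2·4/15=82/15; d'=(54−2·-16/5)/(82/15)=453/41
row 4: denom=8−1·15/82=641/82; d'=(-48−1·453/41)/(641/82)=-4842/641
back: M4=-4842/641
back: M3=453/41−15/82·-4842/641=7968/641
back: M2=-16/5−4/15·7968/641=-4176/641
back: M1=0−1/4·-4176/641=1044/641
M: M0=0, M1=1044/641, M2=-4176/641, M3=7968/641, M4=-4842/641, M5=0
seg 0: a=-1, c=M0/2=0, d=(M1−M0)/(6·2)=87/641, b=Δ0−h0·(2M0+M1)/6=293/641
seg 1: a=1, c=M1/2=522/641, d=(M2−M1)/(6·2)=-435/641, b=Δ1−h1·(2M1+M2)/6=1337/641
seg 2: a=3, c=M2/2=-2088/641, d=(M3−M2)/(6·2)=1012/641, b=Δ2−h2·(2M2+M3)/6=-1795/641
seg 3: a=-3, c=M3/2=3984/641, d=(M4−M3)/(6·1)=-2135/641, b=Δ3−h3·(2M3+M4)/6=1997/641
seg 4: a=3, c=M4/2=-2421/641, d=(M5−M4)/(6·3)=269/641, b=Δ4−h4·(2M4+M5)/6=3560/641
t_q=5/2 → seg 1, τ=1/2; S=1+1337/641·τ+522/641·τ²+-435/641·τ³=11085/5128

  seg 0: a=-1 b=293/641 c=0 d=87/641
  seg 1: a=1 b=1337/641 c=522/641 d=-435/641
  seg 2: a=3 b=-1795/641 c=-2088/641 d=1012/641
  seg 3: a=-3 b=1997/641 c=3984/641 d=-2135/641
  seg 4: a=3 b=3560/641 c=-2421/641 d=269/641
S(5/2) = 11085/5128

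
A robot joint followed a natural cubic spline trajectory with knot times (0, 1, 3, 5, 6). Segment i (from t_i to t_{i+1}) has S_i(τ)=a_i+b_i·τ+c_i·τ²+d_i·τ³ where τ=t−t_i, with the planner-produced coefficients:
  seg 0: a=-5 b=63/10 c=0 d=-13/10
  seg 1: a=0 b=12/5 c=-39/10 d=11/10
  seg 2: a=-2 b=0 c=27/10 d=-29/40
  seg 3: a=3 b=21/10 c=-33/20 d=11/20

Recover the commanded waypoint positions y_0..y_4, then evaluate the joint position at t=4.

y_0 = S_0(0) = a_0 = -5
y_1 = S_1(0) = a_1 = 0
y_2 = S_2(0) = a_2 = -2
y_3 = S_3(0) = a_3 = 3
y_4 = S_3(1) = 4
t_q=4 is in segment 2 (τ=1); S_2(τ)=-1/40

y_0=-5 y_1=0 y_2=-2 y_3=3 y_4=4
S(4) = -1/40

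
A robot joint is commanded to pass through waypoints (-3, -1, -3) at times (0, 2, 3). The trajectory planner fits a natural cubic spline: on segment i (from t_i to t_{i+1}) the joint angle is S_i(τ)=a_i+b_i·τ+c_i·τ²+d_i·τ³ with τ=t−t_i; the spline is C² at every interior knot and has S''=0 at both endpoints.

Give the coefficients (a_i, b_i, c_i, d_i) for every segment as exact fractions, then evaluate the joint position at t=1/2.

  seg 0: a=-3 b=2 c=0 d=-1/4
  seg 1: a=-1 b=-1 c=-3/2 d=1/2
S(1/2) = -65/32

Δ: Δ0=1, Δ1=-2
row 1: diag=6, rhs=-18; c'=1/6, d'=-3
back: M1=-3
M: M0=0, M1=-3, M2=0
seg 0: a=-3, c=M0/2=0, d=(M1−M0)/(6·2)=-1/4, b=Δ0−h0·(2M0+M1)/6=2
seg 1: a=-1, c=M1/2=-3/2, d=(M2−M1)/(6·1)=1/2, b=Δ1−h1·(2M1+M2)/6=-1
t_q=1/2 → seg 0, τ=1/2; S=-3+2·τ+0·τ²+-1/4·τ³=-65/32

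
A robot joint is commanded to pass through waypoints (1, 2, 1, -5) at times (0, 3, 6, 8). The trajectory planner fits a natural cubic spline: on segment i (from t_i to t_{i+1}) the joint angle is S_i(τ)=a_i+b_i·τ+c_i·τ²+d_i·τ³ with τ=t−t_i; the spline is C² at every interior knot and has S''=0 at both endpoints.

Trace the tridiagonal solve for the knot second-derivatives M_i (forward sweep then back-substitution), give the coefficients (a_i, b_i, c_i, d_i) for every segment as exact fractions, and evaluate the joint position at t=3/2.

Δ: Δ0=1/3, Δ1=-1/3, Δ2=-3
row 1: diag=12, rhs=-4; c'=1/4, d'=-1/3
row 2: denom=10−3·1/4=37/4; d'=(-16−3·-1/3)/(37/4)=-60/37
back: M2=-60/37
back: M1=-1/3−1/4·-60/37=8/111
M: M0=0, M1=8/111, M2=-60/37, M3=0
seg 0: a=1, c=M0/2=0, d=(M1−M0)/(6·3)=4/999, b=Δ0−h0·(2M0+M1)/6=11/37
seg 1: a=2, c=M1/2=4/111, d=(M2−M1)/(6·3)=-94/999, b=Δ1−h1·(2M1+M2)/6=15/37
seg 2: a=1, c=M2/2=-30/37, d=(M3−M2)/(6·2)=5/37, b=Δ2−h2·(2M2+M3)/6=-71/37
t_q=3/2 → seg 0, τ=3/2; S=1+11/37·τ+0·τ²+4/999·τ³=54/37

  seg 0: a=1 b=11/37 c=0 d=4/999
  seg 1: a=2 b=15/37 c=4/111 d=-94/999
  seg 2: a=1 b=-71/37 c=-30/37 d=5/37
S(3/2) = 54/37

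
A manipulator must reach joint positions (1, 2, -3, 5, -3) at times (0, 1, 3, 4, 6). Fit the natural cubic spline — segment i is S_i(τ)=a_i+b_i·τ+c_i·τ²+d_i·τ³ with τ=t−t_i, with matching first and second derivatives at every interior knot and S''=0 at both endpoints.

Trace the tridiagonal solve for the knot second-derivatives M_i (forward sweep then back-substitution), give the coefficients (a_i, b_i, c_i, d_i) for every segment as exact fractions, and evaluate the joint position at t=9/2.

Δ: Δ0=1, Δ1=-5/2, Δ2=8, Δ3=-4
row 1: diag=6, rhs=-21; c'=1/3, d'=-7/2
row 2: denom=6−2·1/3=16/3; d'=(63−2·-7/2)/(16/3)=105/8
row 3: denom=6−1·3/16=93/16; d'=(-72−1·105/8)/(93/16)=-454/31
back: M3=-454/31
back: M2=105/8−3/16·-454/31=492/31
back: M1=-7/2−1/3·492/31=-545/62
M: M0=0, M1=-545/62, M2=492/31, M3=-454/31, M4=0
seg 0: a=1, c=M0/2=0, d=(M1−M0)/(6·1)=-545/372, b=Δ0−h0·(2M0+M1)/6=917/372
seg 1: a=2, c=M1/2=-545/124, d=(M2−M1)/(6·2)=1529/744, b=Δ1−h1·(2M1+M2)/6=-359/186
seg 2: a=-3, c=M2/2=246/31, d=(M3−M2)/(6·1)=-473/93, b=Δ2−h2·(2M2+M3)/6=479/93
seg 3: a=5, c=M3/2=-227/31, d=(M4−M3)/(6·2)=227/186, b=Δ3−h3·(2M3+M4)/6=536/93
t_q=9/2 → seg 3, τ=1/2; S=5+536/93·τ+-227/31·τ²+227/186·τ³=3077/496

  seg 0: a=1 b=917/372 c=0 d=-545/372
  seg 1: a=2 b=-359/186 c=-545/124 d=1529/744
  seg 2: a=-3 b=479/93 c=246/31 d=-473/93
  seg 3: a=5 b=536/93 c=-227/31 d=227/186
S(9/2) = 3077/496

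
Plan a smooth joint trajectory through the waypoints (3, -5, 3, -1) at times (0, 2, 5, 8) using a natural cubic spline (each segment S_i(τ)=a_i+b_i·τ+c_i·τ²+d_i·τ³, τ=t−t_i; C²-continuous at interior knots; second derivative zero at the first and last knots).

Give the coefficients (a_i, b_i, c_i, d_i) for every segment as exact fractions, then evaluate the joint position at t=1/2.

Δ: Δ0=-4, Δ1=8/3, Δ2=-4/3
row 1: diag=10, rhs=40; c'=3/10, d'=4
row 2: denom=12−3·3/10=111/10; d'=(-24−3·4)/(111/10)=-120/37
back: M2=-120/37
back: M1=4−3/10·-120/37=184/37
M: M0=0, M1=184/37, M2=-120/37, M3=0
seg 0: a=3, c=M0/2=0, d=(M1−M0)/(6·2)=46/111, b=Δ0−h0·(2M0+M1)/6=-628/111
seg 1: a=-5, c=M1/2=92/37, d=(M2−M1)/(6·3)=-152/333, b=Δ1−h1·(2M1+M2)/6=-76/111
seg 2: a=3, c=M2/2=-60/37, d=(M3−M2)/(6·3)=20/111, b=Δ2−h2·(2M2+M3)/6=212/111
t_q=1/2 → seg 0, τ=1/2; S=3+-628/111·τ+0·τ²+46/111·τ³=33/148

  seg 0: a=3 b=-628/111 c=0 d=46/111
  seg 1: a=-5 b=-76/111 c=92/37 d=-152/333
  seg 2: a=3 b=212/111 c=-60/37 d=20/111
S(1/2) = 33/148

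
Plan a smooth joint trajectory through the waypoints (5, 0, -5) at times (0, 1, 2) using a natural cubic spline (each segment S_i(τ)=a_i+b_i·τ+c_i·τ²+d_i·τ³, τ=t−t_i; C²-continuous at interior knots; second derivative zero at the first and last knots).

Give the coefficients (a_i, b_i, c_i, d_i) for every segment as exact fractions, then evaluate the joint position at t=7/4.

Δ: Δ0=-5, Δ1=-5
row 1: diag=4, rhs=0; c'=1/4, d'=0
back: M1=0
M: M0=0, M1=0, M2=0
seg 0: a=5, c=M0/2=0, d=(M1−M0)/(6·1)=0, b=Δ0−h0·(2M0+M1)/6=-5
seg 1: a=0, c=M1/2=0, d=(M2−M1)/(6·1)=0, b=Δ1−h1·(2M1+M2)/6=-5
t_q=7/4 → seg 1, τ=3/4; S=0+-5·τ+0·τ²+0·τ³=-15/4

  seg 0: a=5 b=-5 c=0 d=0
  seg 1: a=0 b=-5 c=0 d=0
S(7/4) = -15/4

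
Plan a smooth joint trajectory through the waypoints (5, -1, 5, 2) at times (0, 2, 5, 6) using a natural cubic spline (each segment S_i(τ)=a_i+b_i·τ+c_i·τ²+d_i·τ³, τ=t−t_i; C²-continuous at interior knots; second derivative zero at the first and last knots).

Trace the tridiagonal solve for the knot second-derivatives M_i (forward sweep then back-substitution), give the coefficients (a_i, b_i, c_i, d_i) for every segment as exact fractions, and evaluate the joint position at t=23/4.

  seg 0: a=5 b=-323/71 c=0 d=55/142
  seg 1: a=-1 b=7/71 c=165/71 d=-40/71
  seg 2: a=5 b=-83/71 c=-195/71 d=65/71
S(23/4) = 13471/4544

Δ: Δ0=-3, Δ1=2, Δ2=-3
row 1: diag=10, rhs=30; c'=3/10, d'=3
row 2: denom=8−3·3/10=71/10; d'=(-30−3·3)/(71/10)=-390/71
back: M2=-390/71
back: M1=3−3/10·-390/71=330/71
M: M0=0, M1=330/71, M2=-390/71, M3=0
seg 0: a=5, c=M0/2=0, d=(M1−M0)/(6·2)=55/142, b=Δ0−h0·(2M0+M1)/6=-323/71
seg 1: a=-1, c=M1/2=165/71, d=(M2−M1)/(6·3)=-40/71, b=Δ1−h1·(2M1+M2)/6=7/71
seg 2: a=5, c=M2/2=-195/71, d=(M3−M2)/(6·1)=65/71, b=Δ2−h2·(2M2+M3)/6=-83/71
t_q=23/4 → seg 2, τ=3/4; S=5+-83/71·τ+-195/71·τ²+65/71·τ³=13471/4544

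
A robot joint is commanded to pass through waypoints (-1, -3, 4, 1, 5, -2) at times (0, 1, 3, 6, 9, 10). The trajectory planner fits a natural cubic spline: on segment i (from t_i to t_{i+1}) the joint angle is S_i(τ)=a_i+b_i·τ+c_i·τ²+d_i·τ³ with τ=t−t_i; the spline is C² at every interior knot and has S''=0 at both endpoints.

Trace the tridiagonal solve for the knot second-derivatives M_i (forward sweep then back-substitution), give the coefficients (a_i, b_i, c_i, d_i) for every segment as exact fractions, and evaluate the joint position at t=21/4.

  seg 0: a=-1 b=-7157/2220 c=0 d=2717/2220
  seg 1: a=-3 b=497/1110 c=2717/740 d=-4763/4440
  seg 2: a=4 b=251/111 c=-1023/370 d=151/270
  seg 3: a=1 b=857/1110 c=1259/555 d=-6931/9990
  seg 4: a=5 b=-2414/555 c=-1471/370 d=1471/1110
S(21/4) = 34597/23680

Δ: Δ0=-2, Δ1=7/2, Δ2=-1, Δ3=4/3, Δ4=-7
row 1: diag=6, rhs=33; c'=1/3, d'=11/2
row 2: denom=10−2·1/3=28/3; d'=(-27−2·11/2)/(28/3)=-57/14
row 3: denom=12−3·9/28=309/28; d'=(14−3·-57/14)/(309/28)=734/309
row 4: denom=8−3·28/103=740/103; d'=(-50−3·734/309)/(740/103)=-1471/185
back: M4=-1471/185
back: M3=734/309−28/103·-1471/185=2518/555
back: M2=-57/14−9/28·2518/555=-1023/185
back: M1=11/2−1/3·-1023/185=2717/370
M: M0=0, M1=2717/370, M2=-1023/185, M3=2518/555, M4=-1471/185, M5=0
seg 0: a=-1, c=M0/2=0, d=(M1−M0)/(6·1)=2717/2220, b=Δ0−h0·(2M0+M1)/6=-7157/2220
seg 1: a=-3, c=M1/2=2717/740, d=(M2−M1)/(6·2)=-4763/4440, b=Δ1−h1·(2M1+M2)/6=497/1110
seg 2: a=4, c=M2/2=-1023/370, d=(M3−M2)/(6·3)=151/270, b=Δ2−h2·(2M2+M3)/6=251/111
seg 3: a=1, c=M3/2=1259/555, d=(M4−M3)/(6·3)=-6931/9990, b=Δ3−h3·(2M3+M4)/6=857/1110
seg 4: a=5, c=M4/2=-1471/370, d=(M5−M4)/(6·1)=1471/1110, b=Δ4−h4·(2M4+M5)/6=-2414/555
t_q=21/4 → seg 2, τ=9/4; S=4+251/111·τ+-1023/370·τ²+151/270·τ³=34597/23680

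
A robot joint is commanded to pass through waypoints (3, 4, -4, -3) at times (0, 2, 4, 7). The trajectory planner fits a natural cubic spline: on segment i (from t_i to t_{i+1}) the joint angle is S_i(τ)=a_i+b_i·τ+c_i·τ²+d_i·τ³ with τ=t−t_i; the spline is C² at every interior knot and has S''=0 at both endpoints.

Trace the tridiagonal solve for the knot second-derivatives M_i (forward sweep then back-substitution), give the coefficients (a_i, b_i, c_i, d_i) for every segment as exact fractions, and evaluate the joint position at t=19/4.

  seg 0: a=3 b=109/57 c=0 d=-161/456
  seg 1: a=4 b=-265/114 c=-161/76 d=73/114
  seg 2: a=-4 b=-355/114 c=131/76 d=-131/684
S(19/4) = -26493/4864

Δ: Δ0=1/2, Δ1=-4, Δ2=1/3
row 1: diag=8, rhs=-27; c'=1/4, d'=-27/8
row 2: denom=10−2·1/4=19/2; d'=(26−2·-27/8)/(19/2)=131/38
back: M2=131/38
back: M1=-27/8−1/4·131/38=-161/38
M: M0=0, M1=-161/38, M2=131/38, M3=0
seg 0: a=3, c=M0/2=0, d=(M1−M0)/(6·2)=-161/456, b=Δ0−h0·(2M0+M1)/6=109/57
seg 1: a=4, c=M1/2=-161/76, d=(M2−M1)/(6·2)=73/114, b=Δ1−h1·(2M1+M2)/6=-265/114
seg 2: a=-4, c=M2/2=131/76, d=(M3−M2)/(6·3)=-131/684, b=Δ2−h2·(2M2+M3)/6=-355/114
t_q=19/4 → seg 2, τ=3/4; S=-4+-355/114·τ+131/76·τ²+-131/684·τ³=-26493/4864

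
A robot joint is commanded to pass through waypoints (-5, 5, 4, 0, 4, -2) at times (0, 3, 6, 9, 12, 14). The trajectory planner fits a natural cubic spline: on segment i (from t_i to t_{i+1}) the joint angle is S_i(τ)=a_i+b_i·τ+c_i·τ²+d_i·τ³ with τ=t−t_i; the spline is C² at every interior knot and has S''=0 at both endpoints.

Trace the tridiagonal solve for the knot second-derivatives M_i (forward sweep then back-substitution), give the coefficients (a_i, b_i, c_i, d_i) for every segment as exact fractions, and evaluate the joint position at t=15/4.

Δ: Δ0=10/3, Δ1=-1/3, Δ2=-4/3, Δ3=4/3, Δ4=-3
row 1: diag=12, rhs=-22; c'=1/4, d'=-11/6
row 2: denom=12−3·1/4=45/4; d'=(-6−3·-11/6)/(45/4)=-2/45
row 3: denom=12−3·4/15=56/5; d'=(16−3·-2/45)/(56/5)=121/84
row 4: denom=10−3·15/56=515/56; d'=(-26−3·121/84)/(515/56)=-1698/515
back: M4=-1698/515
back: M3=121/84−15/56·-1698/515=718/309
back: M2=-2/45−4/15·718/309=-342/515
back: M1=-11/6−1/4·-342/515=-2576/1545
M: M0=0, M1=-2576/1545, M2=-342/515, M3=718/309, M4=-1698/515, M5=0
seg 0: a=-5, c=M0/2=0, d=(M1−M0)/(6·3)=-1288/13905, b=Δ0−h0·(2M0+M1)/6=2146/515
seg 1: a=5, c=M1/2=-1288/1545, d=(M2−M1)/(6·3)=155/2781, b=Δ1−h1·(2M1+M2)/6=858/515
seg 2: a=4, c=M2/2=-171/515, d=(M3−M2)/(6·3)=2308/13905, b=Δ2−h2·(2M2+M3)/6=-943/515
seg 3: a=0, c=M3/2=359/309, d=(M4−M3)/(6·3)=-4342/13905, b=Δ3−h3·(2M3+M4)/6=339/515
seg 4: a=4, c=M4/2=-849/515, d=(M5−M4)/(6·2)=283/1030, b=Δ4−h4·(2M4+M5)/6=-413/515
t_q=15/4 → seg 1, τ=3/4; S=5+858/515·τ+-1288/1545·τ²+155/2781·τ³=191303/32960

  seg 0: a=-5 b=2146/515 c=0 d=-1288/13905
  seg 1: a=5 b=858/515 c=-1288/1545 d=155/2781
  seg 2: a=4 b=-943/515 c=-171/515 d=2308/13905
  seg 3: a=0 b=339/515 c=359/309 d=-4342/13905
  seg 4: a=4 b=-413/515 c=-849/515 d=283/1030
S(15/4) = 191303/32960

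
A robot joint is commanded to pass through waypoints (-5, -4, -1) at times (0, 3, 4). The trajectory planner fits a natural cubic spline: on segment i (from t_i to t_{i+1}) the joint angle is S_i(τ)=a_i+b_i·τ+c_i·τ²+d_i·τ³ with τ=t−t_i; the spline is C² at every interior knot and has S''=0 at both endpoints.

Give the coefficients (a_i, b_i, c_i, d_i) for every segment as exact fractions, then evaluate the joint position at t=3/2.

Δ: Δ0=1/3, Δ1=3
row 1: diag=8, rhs=16; c'=1/8, d'=2
back: M1=2
M: M0=0, M1=2, M2=0
seg 0: a=-5, c=M0/2=0, d=(M1−M0)/(6·3)=1/9, b=Δ0−h0·(2M0+M1)/6=-2/3
seg 1: a=-4, c=M1/2=1, d=(M2−M1)/(6·1)=-1/3, b=Δ1−h1·(2M1+M2)/6=7/3
t_q=3/2 → seg 0, τ=3/2; S=-5+-2/3·τ+0·τ²+1/9·τ³=-45/8

  seg 0: a=-5 b=-2/3 c=0 d=1/9
  seg 1: a=-4 b=7/3 c=1 d=-1/3
S(3/2) = -45/8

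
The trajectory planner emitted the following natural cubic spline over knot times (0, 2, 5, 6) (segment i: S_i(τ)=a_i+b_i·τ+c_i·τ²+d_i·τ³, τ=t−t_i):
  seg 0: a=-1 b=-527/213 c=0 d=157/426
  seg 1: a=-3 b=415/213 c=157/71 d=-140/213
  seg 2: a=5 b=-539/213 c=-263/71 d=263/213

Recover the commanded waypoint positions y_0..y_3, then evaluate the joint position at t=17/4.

y_0=-1 y_1=-3 y_2=5 y_3=0
S(17/4) = 723/142

y_0 = S_0(0) = a_0 = -1
y_1 = S_1(0) = a_1 = -3
y_2 = S_2(0) = a_2 = 5
y_3 = S_2(1) = 0
t_q=17/4 is in segment 1 (τ=9/4); S_1(τ)=723/142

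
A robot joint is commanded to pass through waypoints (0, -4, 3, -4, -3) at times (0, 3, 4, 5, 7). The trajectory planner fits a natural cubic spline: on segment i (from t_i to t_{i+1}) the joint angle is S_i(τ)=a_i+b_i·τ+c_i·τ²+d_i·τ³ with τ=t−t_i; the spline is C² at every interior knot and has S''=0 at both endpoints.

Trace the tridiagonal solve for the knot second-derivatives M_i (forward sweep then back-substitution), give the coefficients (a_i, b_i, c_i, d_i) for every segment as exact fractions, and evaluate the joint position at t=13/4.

Δ: Δ0=-4/3, Δ1=7, Δ2=-7, Δ3=1/2
row 1: diag=8, rhs=50; c'=1/8, d'=25/4
row 2: denom=4−1·1/8=31/8; d'=(-84−1·25/4)/(31/8)=-722/31
row 3: denom=6−1·8/31=178/31; d'=(45−1·-722/31)/(178/31)=2117/178
back: M3=2117/178
back: M2=-722/31−8/31·2117/178=-2346/89
back: M1=25/4−1/8·-2346/89=1699/178
M: M0=0, M1=1699/178, M2=-2346/89, M3=2117/178, M4=0
seg 0: a=0, c=M0/2=0, d=(M1−M0)/(6·3)=1699/3204, b=Δ0−h0·(2M0+M1)/6=-6521/1068
seg 1: a=-4, c=M1/2=1699/356, d=(M2−M1)/(6·1)=-6391/1068, b=Δ1−h1·(2M1+M2)/6=4385/534
seg 2: a=3, c=M2/2=-1173/89, d=(M3−M2)/(6·1)=6809/1068, b=Δ2−h2·(2M2+M3)/6=-209/1068
seg 3: a=-4, c=M3/2=2117/356, d=(M4−M3)/(6·2)=-2117/2136, b=Δ3−h3·(2M3+M4)/6=-3967/534
t_q=13/4 → seg 1, τ=1/4; S=-4+4385/534·τ+1699/356·τ²+-6391/1068·τ³=-39697/22784

  seg 0: a=0 b=-6521/1068 c=0 d=1699/3204
  seg 1: a=-4 b=4385/534 c=1699/356 d=-6391/1068
  seg 2: a=3 b=-209/1068 c=-1173/89 d=6809/1068
  seg 3: a=-4 b=-3967/534 c=2117/356 d=-2117/2136
S(13/4) = -39697/22784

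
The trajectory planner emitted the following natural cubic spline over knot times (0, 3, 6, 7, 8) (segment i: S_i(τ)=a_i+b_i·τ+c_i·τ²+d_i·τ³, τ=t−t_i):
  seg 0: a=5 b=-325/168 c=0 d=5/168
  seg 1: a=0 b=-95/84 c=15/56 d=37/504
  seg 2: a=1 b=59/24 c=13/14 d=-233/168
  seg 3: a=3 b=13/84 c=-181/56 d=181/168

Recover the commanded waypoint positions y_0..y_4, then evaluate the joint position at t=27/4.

y_0=5 y_1=0 y_2=1 y_3=3 y_4=1
S(27/4) = 9967/3584

y_0 = S_0(0) = a_0 = 5
y_1 = S_1(0) = a_1 = 0
y_2 = S_2(0) = a_2 = 1
y_3 = S_3(0) = a_3 = 3
y_4 = S_3(1) = 1
t_q=27/4 is in segment 2 (τ=3/4); S_2(τ)=9967/3584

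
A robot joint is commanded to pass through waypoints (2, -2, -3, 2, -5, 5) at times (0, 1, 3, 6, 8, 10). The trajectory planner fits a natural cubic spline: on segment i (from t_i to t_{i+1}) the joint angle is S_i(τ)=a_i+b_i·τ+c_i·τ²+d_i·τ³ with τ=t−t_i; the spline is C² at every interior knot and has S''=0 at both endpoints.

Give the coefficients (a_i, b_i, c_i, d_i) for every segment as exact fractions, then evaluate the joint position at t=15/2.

  seg 0: a=2 b=-25537/5736 c=0 d=2593/5736
  seg 1: a=-2 b=-8879/2868 c=2593/1912 d=-167/5736
  seg 2: a=-3 b=5677/2868 c=2259/1912 d=-7375/17208
  seg 3: a=2 b=-14359/5736 c=-1279/478 d=24979/22944
  seg 4: a=-5 b=-407/2868 c=14747/3824 d=-14747/22944
S(15/2) = -250917/61184

Δ: Δ0=-4, Δ1=-1/2, Δ2=5/3, Δ3=-7/2, Δ4=5
row 1: diag=6, rhs=21; c'=1/3, d'=7/2
row 2: denom=10−2·1/3=28/3; d'=(13−2·7/2)/(28/3)=9/14
row 3: denom=10−3·9/28=253/28; d'=(-31−3·9/14)/(253/28)=-922/253
row 4: denom=8−2·56/253=1912/253; d'=(51−2·-922/253)/(1912/253)=14747/1912
back: M4=14747/1912
back: M3=-922/253−56/253·14747/1912=-1279/239
back: M2=9/14−9/28·-1279/239=2259/956
back: M1=7/2−1/3·2259/956=2593/956
M: M0=0, M1=2593/956, M2=2259/956, M3=-1279/239, M4=14747/1912, M5=0
seg 0: a=2, c=M0/2=0, d=(M1−M0)/(6·1)=2593/5736, b=Δ0−h0·(2M0+M1)/6=-25537/5736
seg 1: a=-2, c=M1/2=2593/1912, d=(M2−M1)/(6·2)=-167/5736, b=Δ1−h1·(2M1+M2)/6=-8879/2868
seg 2: a=-3, c=M2/2=2259/1912, d=(M3−M2)/(6·3)=-7375/17208, b=Δ2−h2·(2M2+M3)/6=5677/2868
seg 3: a=2, c=M3/2=-1279/478, d=(M4−M3)/(6·2)=24979/22944, b=Δ3−h3·(2M3+M4)/6=-14359/5736
seg 4: a=-5, c=M4/2=14747/3824, d=(M5−M4)/(6·2)=-14747/22944, b=Δ4−h4·(2M4+M5)/6=-407/2868
t_q=15/2 → seg 3, τ=3/2; S=2+-14359/5736·τ+-1279/478·τ²+24979/22944·τ³=-250917/61184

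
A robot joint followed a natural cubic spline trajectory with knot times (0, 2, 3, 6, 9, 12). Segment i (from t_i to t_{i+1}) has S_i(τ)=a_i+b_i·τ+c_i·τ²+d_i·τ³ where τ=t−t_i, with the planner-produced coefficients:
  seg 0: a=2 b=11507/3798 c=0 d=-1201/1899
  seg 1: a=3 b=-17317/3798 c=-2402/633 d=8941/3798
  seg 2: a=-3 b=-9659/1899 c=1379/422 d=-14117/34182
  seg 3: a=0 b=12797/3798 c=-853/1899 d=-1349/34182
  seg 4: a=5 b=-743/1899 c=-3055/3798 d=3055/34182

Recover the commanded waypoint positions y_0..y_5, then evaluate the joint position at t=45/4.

y_0=2 y_1=3 y_2=-3 y_3=0 y_4=5 y_5=-1
S(45/4) = 28779/27008

y_0 = S_0(0) = a_0 = 2
y_1 = S_1(0) = a_1 = 3
y_2 = S_2(0) = a_2 = -3
y_3 = S_3(0) = a_3 = 0
y_4 = S_4(0) = a_4 = 5
y_5 = S_4(3) = -1
t_q=45/4 is in segment 4 (τ=9/4); S_4(τ)=28779/27008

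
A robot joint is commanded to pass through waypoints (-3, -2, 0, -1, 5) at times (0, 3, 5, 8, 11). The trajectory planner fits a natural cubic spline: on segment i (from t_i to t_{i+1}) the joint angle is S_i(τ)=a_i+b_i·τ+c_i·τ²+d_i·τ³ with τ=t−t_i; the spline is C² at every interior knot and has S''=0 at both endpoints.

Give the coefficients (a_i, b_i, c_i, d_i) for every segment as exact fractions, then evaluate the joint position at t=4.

Δ: Δ0=1/3, Δ1=1, Δ2=-1/3, Δ3=2
row 1: diag=10, rhs=4; c'=1/5, d'=2/5
row 2: denom=10−2·1/5=48/5; d'=(-8−2·2/5)/(48/5)=-11/12
row 3: denom=12−3·5/16=177/16; d'=(14−3·-11/12)/(177/16)=268/177
back: M3=268/177
back: M2=-11/12−5/16·268/177=-82/59
back: M1=2/5−1/5·-82/59=40/59
M: M0=0, M1=40/59, M2=-82/59, M3=268/177, M4=0
seg 0: a=-3, c=M0/2=0, d=(M1−M0)/(6·3)=20/531, b=Δ0−h0·(2M0+M1)/6=-1/177
seg 1: a=-2, c=M1/2=20/59, d=(M2−M1)/(6·2)=-61/354, b=Δ1−h1·(2M1+M2)/6=179/177
seg 2: a=0, c=M2/2=-41/59, d=(M3−M2)/(6·3)=257/1593, b=Δ2−h2·(2M2+M3)/6=53/177
seg 3: a=-1, c=M3/2=134/177, d=(M4−M3)/(6·3)=-134/1593, b=Δ3−h3·(2M3+M4)/6=86/177
t_q=4 → seg 1, τ=1; S=-2+179/177·τ+20/59·τ²+-61/354·τ³=-97/118

  seg 0: a=-3 b=-1/177 c=0 d=20/531
  seg 1: a=-2 b=179/177 c=20/59 d=-61/354
  seg 2: a=0 b=53/177 c=-41/59 d=257/1593
  seg 3: a=-1 b=86/177 c=134/177 d=-134/1593
S(4) = -97/118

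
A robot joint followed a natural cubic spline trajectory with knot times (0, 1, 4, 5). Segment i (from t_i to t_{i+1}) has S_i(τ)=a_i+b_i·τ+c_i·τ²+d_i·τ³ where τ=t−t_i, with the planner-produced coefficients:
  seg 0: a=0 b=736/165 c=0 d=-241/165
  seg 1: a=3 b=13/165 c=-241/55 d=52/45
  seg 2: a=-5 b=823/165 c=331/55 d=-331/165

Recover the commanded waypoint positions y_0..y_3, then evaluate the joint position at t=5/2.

y_0 = S_0(0) = a_0 = 0
y_1 = S_1(0) = a_1 = 3
y_2 = S_2(0) = a_2 = -5
y_3 = S_2(1) = 4
t_q=5/2 is in segment 1 (τ=3/2); S_1(τ)=-125/44

y_0=0 y_1=3 y_2=-5 y_3=4
S(5/2) = -125/44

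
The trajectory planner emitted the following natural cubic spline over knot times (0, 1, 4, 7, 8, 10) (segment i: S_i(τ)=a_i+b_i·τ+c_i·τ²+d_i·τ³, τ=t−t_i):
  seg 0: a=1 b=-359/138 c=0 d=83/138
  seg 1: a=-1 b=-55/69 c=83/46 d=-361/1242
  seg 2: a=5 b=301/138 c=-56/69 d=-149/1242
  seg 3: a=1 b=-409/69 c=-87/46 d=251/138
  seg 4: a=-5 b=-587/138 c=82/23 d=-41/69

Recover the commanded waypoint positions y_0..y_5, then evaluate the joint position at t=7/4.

y_0=1 y_1=-1 y_2=5 y_3=1 y_4=-5 y_5=-4
S(7/4) = -2077/2944

y_0 = S_0(0) = a_0 = 1
y_1 = S_1(0) = a_1 = -1
y_2 = S_2(0) = a_2 = 5
y_3 = S_3(0) = a_3 = 1
y_4 = S_4(0) = a_4 = -5
y_5 = S_4(2) = -4
t_q=7/4 is in segment 1 (τ=3/4); S_1(τ)=-2077/2944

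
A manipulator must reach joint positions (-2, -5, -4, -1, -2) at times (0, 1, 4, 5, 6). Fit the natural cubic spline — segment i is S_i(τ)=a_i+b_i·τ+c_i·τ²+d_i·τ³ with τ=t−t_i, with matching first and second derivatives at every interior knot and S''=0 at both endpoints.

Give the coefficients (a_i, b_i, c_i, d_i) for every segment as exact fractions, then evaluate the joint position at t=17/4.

Δ: Δ0=-3, Δ1=1/3, Δ2=3, Δ3=-1
row 1: diag=8, rhs=20; c'=3/8, d'=5/2
row 2: denom=8−3·3/8=55/8; d'=(16−3·5/2)/(55/8)=68/55
row 3: denom=4−1·8/55=212/55; d'=(-24−1·68/55)/(212/55)=-347/53
back: M3=-347/53
back: M2=68/55−8/55·-347/53=116/53
back: M1=5/2−3/8·116/53=89/53
M: M0=0, M1=89/53, M2=116/53, M3=-347/53, M4=0
seg 0: a=-2, c=M0/2=0, d=(M1−M0)/(6·1)=89/318, b=Δ0−h0·(2M0+M1)/6=-1043/318
seg 1: a=-5, c=M1/2=89/106, d=(M2−M1)/(6·3)=3/106, b=Δ1−h1·(2M1+M2)/6=-388/159
seg 2: a=-4, c=M2/2=58/53, d=(M3−M2)/(6·1)=-463/318, b=Δ2−h2·(2M2+M3)/6=1069/318
seg 3: a=-1, c=M3/2=-347/106, d=(M4−M3)/(6·1)=347/318, b=Δ3−h3·(2M3+M4)/6=188/159
t_q=17/4 → seg 2, τ=1/4; S=-4+1069/318·τ+58/53·τ²+-463/318·τ³=-21125/6784

  seg 0: a=-2 b=-1043/318 c=0 d=89/318
  seg 1: a=-5 b=-388/159 c=89/106 d=3/106
  seg 2: a=-4 b=1069/318 c=58/53 d=-463/318
  seg 3: a=-1 b=188/159 c=-347/106 d=347/318
S(17/4) = -21125/6784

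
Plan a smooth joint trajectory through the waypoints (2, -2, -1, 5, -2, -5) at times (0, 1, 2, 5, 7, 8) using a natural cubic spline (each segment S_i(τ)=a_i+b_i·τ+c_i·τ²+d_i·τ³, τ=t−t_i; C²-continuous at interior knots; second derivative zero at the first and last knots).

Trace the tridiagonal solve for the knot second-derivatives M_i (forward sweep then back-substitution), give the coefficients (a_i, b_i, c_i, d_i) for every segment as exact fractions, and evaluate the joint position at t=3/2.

  seg 0: a=2 b=-1973/380 c=0 d=453/380
  seg 1: a=-2 b=-307/190 c=1359/380 d=-73/76
  seg 2: a=-1 b=1009/380 c=66/95 d=-347/1140
  seg 3: a=5 b=-53/38 c=-777/380 d=377/760
  seg 4: a=-2 b=-344/95 c=177/190 d=-59/190
S(3/2) = -6183/3040

Δ: Δ0=-4, Δ1=1, Δ2=2, Δ3=-7/2, Δ4=-3
row 1: diag=4, rhs=30; c'=1/4, d'=15/2
row 2: denom=8−1·1/4=31/4; d'=(6−1·15/2)/(31/4)=-6/31
row 3: denom=10−3·12/31=274/31; d'=(-33−3·-6/31)/(274/31)=-1005/274
row 4: denom=6−2·31/137=760/137; d'=(3−2·-1005/274)/(760/137)=177/95
back: M4=177/95
back: M3=-1005/274−31/137·177/95=-777/190
back: M2=-6/31−12/31·-777/190=132/95
back: M1=15/2−1/4·132/95=1359/190
M: M0=0, M1=1359/190, M2=132/95, M3=-777/190, M4=177/95, M5=0
seg 0: a=2, c=M0/2=0, d=(M1−M0)/(6·1)=453/380, b=Δ0−h0·(2M0+M1)/6=-1973/380
seg 1: a=-2, c=M1/2=1359/380, d=(M2−M1)/(6·1)=-73/76, b=Δ1−h1·(2M1+M2)/6=-307/190
seg 2: a=-1, c=M2/2=66/95, d=(M3−M2)/(6·3)=-347/1140, b=Δ2−h2·(2M2+M3)/6=1009/380
seg 3: a=5, c=M3/2=-777/380, d=(M4−M3)/(6·2)=377/760, b=Δ3−h3·(2M3+M4)/6=-53/38
seg 4: a=-2, c=M4/2=177/190, d=(M5−M4)/(6·1)=-59/190, b=Δ4−h4·(2M4+M5)/6=-344/95
t_q=3/2 → seg 1, τ=1/2; S=-2+-307/190·τ+1359/380·τ²+-73/76·τ³=-6183/3040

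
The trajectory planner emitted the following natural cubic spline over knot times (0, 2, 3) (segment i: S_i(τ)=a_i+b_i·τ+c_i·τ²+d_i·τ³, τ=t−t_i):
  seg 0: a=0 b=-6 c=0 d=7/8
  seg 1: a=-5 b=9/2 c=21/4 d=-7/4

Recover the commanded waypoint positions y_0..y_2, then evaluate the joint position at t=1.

y_0=0 y_1=-5 y_2=3
S(1) = -41/8

y_0 = S_0(0) = a_0 = 0
y_1 = S_1(0) = a_1 = -5
y_2 = S_1(1) = 3
t_q=1 is in segment 0 (τ=1); S_0(τ)=-41/8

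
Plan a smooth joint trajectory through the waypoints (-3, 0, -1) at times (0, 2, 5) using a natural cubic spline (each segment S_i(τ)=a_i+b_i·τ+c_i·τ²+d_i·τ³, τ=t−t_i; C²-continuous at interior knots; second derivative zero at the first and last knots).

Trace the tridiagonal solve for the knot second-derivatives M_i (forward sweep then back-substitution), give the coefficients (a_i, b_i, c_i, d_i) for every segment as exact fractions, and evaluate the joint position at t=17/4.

  seg 0: a=-3 b=28/15 c=0 d=-11/120
  seg 1: a=0 b=23/30 c=-11/20 d=11/180
S(17/4) = -93/256

Δ: Δ0=3/2, Δ1=-1/3
row 1: diag=10, rhs=-11; c'=3/10, d'=-11/10
back: M1=-11/10
M: M0=0, M1=-11/10, M2=0
seg 0: a=-3, c=M0/2=0, d=(M1−M0)/(6·2)=-11/120, b=Δ0−h0·(2M0+M1)/6=28/15
seg 1: a=0, c=M1/2=-11/20, d=(M2−M1)/(6·3)=11/180, b=Δ1−h1·(2M1+M2)/6=23/30
t_q=17/4 → seg 1, τ=9/4; S=0+23/30·τ+-11/20·τ²+11/180·τ³=-93/256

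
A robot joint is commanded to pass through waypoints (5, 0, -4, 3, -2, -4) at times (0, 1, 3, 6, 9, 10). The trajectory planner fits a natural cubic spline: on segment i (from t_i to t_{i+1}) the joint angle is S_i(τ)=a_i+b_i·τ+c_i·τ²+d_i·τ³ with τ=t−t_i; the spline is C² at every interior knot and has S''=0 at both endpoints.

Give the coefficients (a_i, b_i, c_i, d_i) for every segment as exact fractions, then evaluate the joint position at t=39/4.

Δ: Δ0=-5, Δ1=-2, Δ2=7/3, Δ3=-5/3, Δ4=-2
row 1: diag=6, rhs=18; c'=1/3, d'=3
row 2: denom=10−2·1/3=28/3; d'=(26−2·3)/(28/3)=15/7
row 3: denom=12−3·9/28=309/28; d'=(-24−3·15/7)/(309/28)=-284/103
row 4: denom=8−3·28/103=740/103; d'=(-2−3·-284/103)/(740/103)=323/370
back: M4=323/370
back: M3=-284/103−28/103·323/370=-554/185
back: M2=15/7−9/28·-554/185=1149/370
back: M1=3−1/3·1149/370=727/370
M: M0=0, M1=727/370, M2=1149/370, M3=-554/185, M4=323/370, M5=0
seg 0: a=5, c=M0/2=0, d=(M1−M0)/(6·1)=727/2220, b=Δ0−h0·(2M0+M1)/6=-11827/2220
seg 1: a=0, c=M1/2=727/740, d=(M2−M1)/(6·2)=211/2220, b=Δ1−h1·(2M1+M2)/6=-4823/1110
seg 2: a=-4, c=M2/2=1149/740, d=(M3−M2)/(6·3)=-61/180, b=Δ2−h2·(2M2+M3)/6=161/222
seg 3: a=3, c=M3/2=-277/185, d=(M4−M3)/(6·3)=159/740, b=Δ3−h3·(2M3+M4)/6=1979/2220
seg 4: a=-2, c=M4/2=323/740, d=(M5−M4)/(6·1)=-323/2220, b=Δ4−h4·(2M4+M5)/6=-2543/1110
t_q=39/4 → seg 4, τ=3/4; S=-2+-2543/1110·τ+323/740·τ²+-323/2220·τ³=-33475/9472

  seg 0: a=5 b=-11827/2220 c=0 d=727/2220
  seg 1: a=0 b=-4823/1110 c=727/740 d=211/2220
  seg 2: a=-4 b=161/222 c=1149/740 d=-61/180
  seg 3: a=3 b=1979/2220 c=-277/185 d=159/740
  seg 4: a=-2 b=-2543/1110 c=323/740 d=-323/2220
S(39/4) = -33475/9472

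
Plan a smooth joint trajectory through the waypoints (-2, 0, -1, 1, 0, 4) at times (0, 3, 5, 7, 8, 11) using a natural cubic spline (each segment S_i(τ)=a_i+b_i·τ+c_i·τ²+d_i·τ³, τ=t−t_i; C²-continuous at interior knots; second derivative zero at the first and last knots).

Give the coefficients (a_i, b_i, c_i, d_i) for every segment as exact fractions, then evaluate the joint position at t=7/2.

  seg 0: a=-2 b=4015/3252 c=0 d=-1847/29268
  seg 1: a=0 b=-763/1626 c=-1847/3252 d=599/2168
  seg 2: a=-1 b=467/813 c=886/813 d=-713/1626
  seg 3: a=1 b=-89/271 c=-1253/813 d=707/813
  seg 4: a=0 b=-652/813 c=868/813 d=-868/7317
S(7/2) = -5933/17344

Δ: Δ0=2/3, Δ1=-1/2, Δ2=1, Δ3=-1, Δ4=4/3
row 1: diag=10, rhs=-7; c'=1/5, d'=-7/10
row 2: denom=8−2·1/5=38/5; d'=(9−2·-7/10)/(38/5)=26/19
row 3: denom=6−2·5/19=104/19; d'=(-12−2·26/19)/(104/19)=-35/13
row 4: denom=8−1·19/104=813/104; d'=(14−1·-35/13)/(813/104)=1736/813
back: M4=1736/813
back: M3=-35/13−19/104·1736/813=-2506/813
back: M2=26/19−5/19·-2506/813=1772/813
back: M1=-7/10−1/5·1772/813=-1847/1626
M: M0=0, M1=-1847/1626, M2=1772/813, M3=-2506/813, M4=1736/813, M5=0
seg 0: a=-2, c=M0/2=0, d=(M1−M0)/(6·3)=-1847/29268, b=Δ0−h0·(2M0+M1)/6=4015/3252
seg 1: a=0, c=M1/2=-1847/3252, d=(M2−M1)/(6·2)=599/2168, b=Δ1−h1·(2M1+M2)/6=-763/1626
seg 2: a=-1, c=M2/2=886/813, d=(M3−M2)/(6·2)=-713/1626, b=Δ2−h2·(2M2+M3)/6=467/813
seg 3: a=1, c=M3/2=-1253/813, d=(M4−M3)/(6·1)=707/813, b=Δ3−h3·(2M3+M4)/6=-89/271
seg 4: a=0, c=M4/2=868/813, d=(M5−M4)/(6·3)=-868/7317, b=Δ4−h4·(2M4+M5)/6=-652/813
t_q=7/2 → seg 1, τ=1/2; S=0+-763/1626·τ+-1847/3252·τ²+599/2168·τ³=-5933/17344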